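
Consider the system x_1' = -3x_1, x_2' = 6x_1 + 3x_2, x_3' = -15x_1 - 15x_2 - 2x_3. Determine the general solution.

Coefficient matrix A = [[-3, 0, 0], [6, 3, 0], [-15, -15, -2]].
det(A - λI) = 0 gives eigenvalues λ = 3, -3, -2.
For λ=3: eigenvector (0,1,-3).
For λ=-3: eigenvector (1,-1,0).
For λ=-2: eigenvector (0,0,1).
General solution: K_1e^(3t)(0,1,-3) + K_2e^(-3t)(1,-1,0) + K_3e^(-2t)(0,0,1).

x_1(t) = K_2e^(-3t), x_2(t) = K_1e^(3t) - K_2e^(-3t), x_3(t) = -3K_1e^(3t) + K_3e^(-2t)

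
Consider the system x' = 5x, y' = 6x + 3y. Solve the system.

Coefficient matrix A = [[5, 0], [6, 3]].
Characteristic polynomial det(A - λI) = λ^2 - 8λ + 15 = 0.
Eigenvalues λ = 5, 3.
For λ=5: (A-λI) row 2 is [6, -2], so an eigenvector is (1, 3).
For λ=3: (A-λI) row 1 is [2, 0], so an eigenvector is (0, 1).
General solution: c_1e^(5t)(1,3) + c_2e^(3t)(0,1).

x(t) = c_1e^(5t), y(t) = 3c_1e^(5t) + c_2e^(3t)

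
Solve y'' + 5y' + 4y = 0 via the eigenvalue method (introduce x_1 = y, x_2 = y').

y(t) = c_1e^(-t) + c_2e^(-4t)

Let x_1 = y, x_2 = y'. Then x_1' = x_2 and x_2' = -4x_1 - 5x_2.
A = [[0,1],[-4,-5]]; det(A-λI) = λ^2 + 5λ + 4.
Eigenvalues λ = -1, -4 with eigenvectors (1,-1), (1,-4).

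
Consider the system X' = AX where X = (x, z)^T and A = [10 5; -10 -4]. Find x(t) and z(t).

Coefficient matrix A = [[10, 5], [-10, -4]].
Characteristic polynomial det(A - λI) = λ^2 - 6λ + 10 = 0.
Eigenvalues λ = 3 ± i (complex conjugate pair).
For λ=3+i: an eigenvector is (-2,3) - i(1,-1) = (-2 - i, 3 + i).
A real fundamental pair from Re and Im of e^((3+i)t)v: X_1 = e^(3t)(cos(t)·(-2,3) + sin(t)·(1,-1)), X_2 = e^(3t)(sin(t)·(-2,3) - cos(t)·(1,-1)).
General solution: C_1X_1 + C_2X_2.

x(t) = C_1e^(3t)sin(t) - 2C_1e^(3t)cos(t) - 2C_2e^(3t)sin(t) - C_2e^(3t)cos(t), z(t) = -C_1e^(3t)sin(t) + 3C_1e^(3t)cos(t) + 3C_2e^(3t)sin(t) + C_2e^(3t)cos(t)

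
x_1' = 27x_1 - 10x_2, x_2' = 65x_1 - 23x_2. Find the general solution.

Coefficient matrix A = [[27, -10], [65, -23]].
Characteristic polynomial det(A - λI) = λ^2 - 4λ + 29 = 0.
Eigenvalues λ = 2 ± 5i (complex conjugate pair).
For λ=2+5i: an eigenvector is (1,3) - i(-1,-2) = (1 + i, 3 + 2i).
A real fundamental pair from Re and Im of e^((2+5i)t)v: X_1 = e^(2t)(cos(5t)·(1,3) + sin(5t)·(-1,-2)), X_2 = e^(2t)(sin(5t)·(1,3) - cos(5t)·(-1,-2)).
General solution: K_1X_1 + K_2X_2.

x_1(t) = -K_1e^(2t)sin(5t) + K_1e^(2t)cos(5t) + K_2e^(2t)sin(5t) + K_2e^(2t)cos(5t), x_2(t) = -2K_1e^(2t)sin(5t) + 3K_1e^(2t)cos(5t) + 3K_2e^(2t)sin(5t) + 2K_2e^(2t)cos(5t)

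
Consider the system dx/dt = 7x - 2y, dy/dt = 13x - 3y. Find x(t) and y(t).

Coefficient matrix A = [[7, -2], [13, -3]].
Characteristic polynomial det(A - λI) = λ^2 - 4λ + 5 = 0.
Eigenvalues λ = 2 ± i (complex conjugate pair).
For λ=2+i: an eigenvector is (1,2) - i(1,3) = (1 - i, 2 - 3i).
A real fundamental pair from Re and Im of e^((2+i)t)v: X_1 = e^(2t)(cos(t)·(1,2) + sin(t)·(1,3)), X_2 = e^(2t)(sin(t)·(1,2) - cos(t)·(1,3)).
General solution: c_1X_1 + c_2X_2.

x(t) = c_1e^(2t)sin(t) + c_1e^(2t)cos(t) + c_2e^(2t)sin(t) - c_2e^(2t)cos(t), y(t) = 3c_1e^(2t)sin(t) + 2c_1e^(2t)cos(t) + 2c_2e^(2t)sin(t) - 3c_2e^(2t)cos(t)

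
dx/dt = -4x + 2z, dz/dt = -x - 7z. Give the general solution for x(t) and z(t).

Coefficient matrix A = [[-4, 2], [-1, -7]].
Characteristic polynomial det(A - λI) = λ^2 + 11λ + 30 = 0.
Eigenvalues λ = -6, -5.
For λ=-6: (A-λI) row 1 is [2, 2], so an eigenvector is (-1, 1).
For λ=-5: (A-λI) row 1 is [1, 2], so an eigenvector is (2, -1).
General solution: c_1e^(-6t)(-1,1) + c_2e^(-5t)(2,-1).

x(t) = -c_1e^(-6t) + 2c_2e^(-5t), z(t) = c_1e^(-6t) - c_2e^(-5t)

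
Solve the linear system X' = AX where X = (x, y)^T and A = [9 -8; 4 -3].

x(t) = C_1e^(t) + 2C_2e^(5t), y(t) = C_1e^(t) + C_2e^(5t)

Coefficient matrix A = [[9, -8], [4, -3]].
Characteristic polynomial det(A - λI) = λ^2 - 6λ + 5 = 0.
Eigenvalues λ = 1, 5.
For λ=1: (A-λI) row 1 is [8, -8], so an eigenvector is (1, 1).
For λ=5: (A-λI) row 1 is [4, -8], so an eigenvector is (2, 1).
General solution: C_1e^(t)(1,1) + C_2e^(5t)(2,1).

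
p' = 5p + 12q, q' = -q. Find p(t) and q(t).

Coefficient matrix A = [[5, 12], [0, -1]].
Characteristic polynomial det(A - λI) = λ^2 - 4λ - 5 = 0.
Eigenvalues λ = -1, 5.
For λ=-1: (A-λI) row 1 is [6, 12], so an eigenvector is (2, -1).
For λ=5: (A-λI) row 1 is [0, 12], so an eigenvector is (1, 0).
General solution: K_1e^(-t)(2,-1) + K_2e^(5t)(1,0).

p(t) = 2K_1e^(-t) + K_2e^(5t), q(t) = -K_1e^(-t)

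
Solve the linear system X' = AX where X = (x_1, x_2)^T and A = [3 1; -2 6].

x_1(t) = K_1e^(5t) - K_2e^(4t), x_2(t) = 2K_1e^(5t) - K_2e^(4t)

Coefficient matrix A = [[3, 1], [-2, 6]].
Characteristic polynomial det(A - λI) = λ^2 - 9λ + 20 = 0.
Eigenvalues λ = 5, 4.
For λ=5: (A-λI) row 1 is [-2, 1], so an eigenvector is (1, 2).
For λ=4: (A-λI) row 1 is [-1, 1], so an eigenvector is (-1, -1).
General solution: K_1e^(5t)(1,2) + K_2e^(4t)(-1,-1).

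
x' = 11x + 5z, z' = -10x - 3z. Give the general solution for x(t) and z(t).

Coefficient matrix A = [[11, 5], [-10, -3]].
Characteristic polynomial det(A - λI) = λ^2 - 8λ + 17 = 0.
Eigenvalues λ = 4 ± i (complex conjugate pair).
For λ=4+i: an eigenvector is (1,-1) - i(2,-3) = (1 - 2i, -1 + 3i).
A real fundamental pair from Re and Im of e^((4+i)t)v: X_1 = e^(4t)(cos(t)·(1,-1) + sin(t)·(2,-3)), X_2 = e^(4t)(sin(t)·(1,-1) - cos(t)·(2,-3)).
General solution: c_1X_1 + c_2X_2.

x(t) = 2c_1e^(4t)sin(t) + c_1e^(4t)cos(t) + c_2e^(4t)sin(t) - 2c_2e^(4t)cos(t), z(t) = -3c_1e^(4t)sin(t) - c_1e^(4t)cos(t) - c_2e^(4t)sin(t) + 3c_2e^(4t)cos(t)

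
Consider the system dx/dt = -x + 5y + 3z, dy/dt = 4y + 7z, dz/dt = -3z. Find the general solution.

Coefficient matrix A = [[-1, 5, 3], [0, 4, 7], [0, 0, -3]].
det(A - λI) = 0 gives eigenvalues λ = -1, 4, -3.
For λ=-1: eigenvector (1,0,0).
For λ=4: eigenvector (1,1,0).
For λ=-3: eigenvector (1,-1,1).
General solution: c_1e^(-t)(1,0,0) + c_2e^(4t)(1,1,0) + c_3e^(-3t)(1,-1,1).

x(t) = c_1e^(-t) + c_2e^(4t) + c_3e^(-3t), y(t) = c_2e^(4t) - c_3e^(-3t), z(t) = c_3e^(-3t)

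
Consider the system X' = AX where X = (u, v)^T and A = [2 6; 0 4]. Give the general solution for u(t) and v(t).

u(t) = -C_1e^(2t) - 3C_2e^(4t), v(t) = -C_2e^(4t)

Coefficient matrix A = [[2, 6], [0, 4]].
Characteristic polynomial det(A - λI) = λ^2 - 6λ + 8 = 0.
Eigenvalues λ = 2, 4.
For λ=2: (A-λI) row 1 is [0, 6], so an eigenvector is (-1, 0).
For λ=4: (A-λI) row 1 is [-2, 6], so an eigenvector is (-3, -1).
General solution: C_1e^(2t)(-1,0) + C_2e^(4t)(-3,-1).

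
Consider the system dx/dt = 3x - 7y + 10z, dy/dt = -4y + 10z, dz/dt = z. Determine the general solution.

x(t) = 2c_1e^(t) + c_2e^(-4t) + c_3e^(3t), y(t) = 2c_1e^(t) + c_2e^(-4t), z(t) = c_1e^(t)

Coefficient matrix A = [[3, -7, 10], [0, -4, 10], [0, 0, 1]].
det(A - λI) = 0 gives eigenvalues λ = 1, -4, 3.
For λ=1: eigenvector (2,2,1).
For λ=-4: eigenvector (1,1,0).
For λ=3: eigenvector (1,0,0).
General solution: c_1e^(t)(2,2,1) + c_2e^(-4t)(1,1,0) + c_3e^(3t)(1,0,0).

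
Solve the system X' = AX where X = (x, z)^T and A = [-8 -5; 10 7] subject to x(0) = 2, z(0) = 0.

Coefficient matrix A = [[-8, -5], [10, 7]].
Characteristic polynomial det(A - λI) = λ^2 + λ - 6 = 0.
Eigenvalues λ = 2, -3.
For λ=2: (A-λI) row 1 is [-10, -5], so an eigenvector is (-1, 2).
For λ=-3: (A-λI) row 1 is [-5, -5], so an eigenvector is (-1, 1).
General solution: C_1e^(2t)(-1,2) + C_2e^(-3t)(-1,1).
Applying x(0)=2, z(0)=0 gives C_1=2, C_2=-4.

x(t) = -2e^(2t) + 4e^(-3t), z(t) = 4e^(2t) - 4e^(-3t)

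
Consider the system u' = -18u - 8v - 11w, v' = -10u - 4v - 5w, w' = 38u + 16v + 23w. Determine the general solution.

u(t) = C_1e^(-4t) + C_2e^(t) - C_3e^(4t), v(t) = C_1e^(-4t) - C_2e^(t), w(t) = -2C_1e^(-4t) - C_2e^(t) + 2C_3e^(4t)

Coefficient matrix A = [[-18, -8, -11], [-10, -4, -5], [38, 16, 23]].
det(A - λI) = 0 gives eigenvalues λ = -4, 1, 4.
For λ=-4: eigenvector (1,1,-2).
For λ=1: eigenvector (1,-1,-1).
For λ=4: eigenvector (-1,0,2).
General solution: C_1e^(-4t)(1,1,-2) + C_2e^(t)(1,-1,-1) + C_3e^(4t)(-1,0,2).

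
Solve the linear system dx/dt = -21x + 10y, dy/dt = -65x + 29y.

x(t) = -K_1e^(4t)sin(5t) - K_1e^(4t)cos(5t) - K_2e^(4t)sin(5t) + K_2e^(4t)cos(5t), y(t) = -2K_1e^(4t)sin(5t) - 3K_1e^(4t)cos(5t) - 3K_2e^(4t)sin(5t) + 2K_2e^(4t)cos(5t)

Coefficient matrix A = [[-21, 10], [-65, 29]].
Characteristic polynomial det(A - λI) = λ^2 - 8λ + 41 = 0.
Eigenvalues λ = 4 ± 5i (complex conjugate pair).
For λ=4+5i: an eigenvector is (-1,-3) - i(-1,-2) = (-1 + i, -3 + 2i).
A real fundamental pair from Re and Im of e^((4+5i)t)v: X_1 = e^(4t)(cos(5t)·(-1,-3) + sin(5t)·(-1,-2)), X_2 = e^(4t)(sin(5t)·(-1,-3) - cos(5t)·(-1,-2)).
General solution: K_1X_1 + K_2X_2.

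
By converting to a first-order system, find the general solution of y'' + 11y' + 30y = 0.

Let x_1 = y, x_2 = y'. Then x_1' = x_2 and x_2' = -30x_1 - 11x_2.
A = [[0,1],[-30,-11]]; det(A-λI) = λ^2 + 11λ + 30.
Eigenvalues λ = -5, -6 with eigenvectors (1,-5), (1,-6).

y(t) = C_1e^(-5t) + C_2e^(-6t)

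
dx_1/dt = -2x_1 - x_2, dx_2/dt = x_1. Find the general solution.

x_1(t) = -K_1e^(-t) - K_2te^(-t) - 2K_2e^(-t), x_2(t) = K_1e^(-t) + K_2te^(-t) + 3K_2e^(-t)

Coefficient matrix A = [[-2, -1], [1, 0]].
Characteristic polynomial det(A - λI) = λ^2 + 2λ + 1 = 0.
Single eigenvalue λ = -1 with algebraic multiplicity 2.
Eigenvector v = (-1,1); generalized eigenvector w with (A-λI)w=v is (-2,3).
General solution: e^(-t)[K_1·v + K_2·(t·v + w)].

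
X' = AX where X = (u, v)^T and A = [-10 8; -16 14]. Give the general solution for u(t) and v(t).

Coefficient matrix A = [[-10, 8], [-16, 14]].
Characteristic polynomial det(A - λI) = λ^2 - 4λ - 12 = 0.
Eigenvalues λ = -2, 6.
For λ=-2: (A-λI) row 1 is [-8, 8], so an eigenvector is (1, 1).
For λ=6: (A-λI) row 1 is [-16, 8], so an eigenvector is (-1, -2).
General solution: K_1e^(-2t)(1,1) + K_2e^(6t)(-1,-2).

u(t) = K_1e^(-2t) - K_2e^(6t), v(t) = K_1e^(-2t) - 2K_2e^(6t)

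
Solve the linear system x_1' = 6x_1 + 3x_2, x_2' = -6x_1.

Coefficient matrix A = [[6, 3], [-6, 0]].
Characteristic polynomial det(A - λI) = λ^2 - 6λ + 18 = 0.
Eigenvalues λ = 3 ± 3i (complex conjugate pair).
For λ=3+3i: an eigenvector is (-1,1) - i(0,1) = (-1, 1 - i).
A real fundamental pair from Re and Im of e^((3+3i)t)v: X_1 = e^(3t)(cos(3t)·(-1,1) + sin(3t)·(0,1)), X_2 = e^(3t)(sin(3t)·(-1,1) - cos(3t)·(0,1)).
General solution: K_1X_1 + K_2X_2.

x_1(t) = -K_1e^(3t)cos(3t) - K_2e^(3t)sin(3t), x_2(t) = K_1e^(3t)sin(3t) + K_1e^(3t)cos(3t) + K_2e^(3t)sin(3t) - K_2e^(3t)cos(3t)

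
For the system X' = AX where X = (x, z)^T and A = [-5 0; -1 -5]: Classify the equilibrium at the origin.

stable improper node

A = [[-5,0],[-1,-5]]; det(A-λI) = λ^2 + 10λ + 25.
repeated λ = -5 with a single eigenvector.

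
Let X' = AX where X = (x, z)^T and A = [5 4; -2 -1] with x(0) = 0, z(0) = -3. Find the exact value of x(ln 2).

A = [[5,4],[-2,-1]]; eigenvalues λ = 3, 1.
Eigenvectors: (-2,1) for λ=3, (-1,1) for λ=1.
From the initial condition, c_1 = 3, c_2 = -6.
x(ln 2) = (3)(2^3)(-2) + (-6)(2^1)(-1) = -36.

-36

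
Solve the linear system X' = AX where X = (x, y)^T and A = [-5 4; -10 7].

Coefficient matrix A = [[-5, 4], [-10, 7]].
Characteristic polynomial det(A - λI) = λ^2 - 2λ + 5 = 0.
Eigenvalues λ = 1 ± 2i (complex conjugate pair).
For λ=1+2i: an eigenvector is (-1,-1) - i(1,2) = (-1 - i, -1 - 2i).
A real fundamental pair from Re and Im of e^((1+2i)t)v: X_1 = e^(t)(cos(2t)·(-1,-1) + sin(2t)·(1,2)), X_2 = e^(t)(sin(2t)·(-1,-1) - cos(2t)·(1,2)).
General solution: K_1X_1 + K_2X_2.

x(t) = K_1e^(t)sin(2t) - K_1e^(t)cos(2t) - K_2e^(t)sin(2t) - K_2e^(t)cos(2t), y(t) = 2K_1e^(t)sin(2t) - K_1e^(t)cos(2t) - K_2e^(t)sin(2t) - 2K_2e^(t)cos(2t)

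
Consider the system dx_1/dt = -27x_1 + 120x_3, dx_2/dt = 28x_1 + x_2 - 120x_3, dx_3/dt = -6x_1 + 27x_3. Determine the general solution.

x_1(t) = 5K_1e^(-3t) + 4K_3e^(3t), x_2(t) = -5K_1e^(-3t) + K_2e^(t) - 4K_3e^(3t), x_3(t) = K_1e^(-3t) + K_3e^(3t)

Coefficient matrix A = [[-27, 0, 120], [28, 1, -120], [-6, 0, 27]].
det(A - λI) = 0 gives eigenvalues λ = -3, 1, 3.
For λ=-3: eigenvector (5,-5,1).
For λ=1: eigenvector (0,1,0).
For λ=3: eigenvector (4,-4,1).
General solution: K_1e^(-3t)(5,-5,1) + K_2e^(t)(0,1,0) + K_3e^(3t)(4,-4,1).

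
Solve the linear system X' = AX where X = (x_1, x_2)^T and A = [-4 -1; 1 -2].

x_1(t) = C_1e^(-3t) + C_2te^(-3t) + C_2e^(-3t), x_2(t) = -C_1e^(-3t) - C_2te^(-3t) - 2C_2e^(-3t)

Coefficient matrix A = [[-4, -1], [1, -2]].
Characteristic polynomial det(A - λI) = λ^2 + 6λ + 9 = 0.
Single eigenvalue λ = -3 with algebraic multiplicity 2.
Eigenvector v = (1,-1); generalized eigenvector w with (A-λI)w=v is (1,-2).
General solution: e^(-3t)[C_1·v + C_2·(t·v + w)].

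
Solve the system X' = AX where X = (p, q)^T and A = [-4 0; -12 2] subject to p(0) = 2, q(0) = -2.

p(t) = 2e^(-4t), q(t) = -6e^(2t) + 4e^(-4t)

Coefficient matrix A = [[-4, 0], [-12, 2]].
Characteristic polynomial det(A - λI) = λ^2 + 2λ - 8 = 0.
Eigenvalues λ = 2, -4.
For λ=2: (A-λI) row 1 is [-6, 0], so an eigenvector is (0, -1).
For λ=-4: (A-λI) row 2 is [-12, 6], so an eigenvector is (-1, -2).
General solution: C_1e^(2t)(0,-1) + C_2e^(-4t)(-1,-2).
Applying p(0)=2, q(0)=-2 gives C_1=6, C_2=-2.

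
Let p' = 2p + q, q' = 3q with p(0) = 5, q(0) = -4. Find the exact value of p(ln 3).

-27

A = [[2,1],[0,3]]; eigenvalues λ = 3, 2.
Eigenvectors: (1,1) for λ=3, (-1,0) for λ=2.
From the initial condition, c_1 = -4, c_2 = -9.
p(ln 3) = (-4)(3^3)(1) + (-9)(3^2)(-1) = -27.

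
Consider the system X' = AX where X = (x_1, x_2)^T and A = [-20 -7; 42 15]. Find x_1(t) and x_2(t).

x_1(t) = c_1e^(t) - c_2e^(-6t), x_2(t) = -3c_1e^(t) + 2c_2e^(-6t)

Coefficient matrix A = [[-20, -7], [42, 15]].
Characteristic polynomial det(A - λI) = λ^2 + 5λ - 6 = 0.
Eigenvalues λ = 1, -6.
For λ=1: (A-λI) row 1 is [-21, -7], so an eigenvector is (1, -3).
For λ=-6: (A-λI) row 1 is [-14, -7], so an eigenvector is (-1, 2).
General solution: c_1e^(t)(1,-3) + c_2e^(-6t)(-1,2).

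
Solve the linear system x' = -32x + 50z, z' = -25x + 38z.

x(t) = -3K_1e^(3t)sin(5t) - K_1e^(3t)cos(5t) - K_2e^(3t)sin(5t) + 3K_2e^(3t)cos(5t), z(t) = -2K_1e^(3t)sin(5t) - K_1e^(3t)cos(5t) - K_2e^(3t)sin(5t) + 2K_2e^(3t)cos(5t)

Coefficient matrix A = [[-32, 50], [-25, 38]].
Characteristic polynomial det(A - λI) = λ^2 - 6λ + 34 = 0.
Eigenvalues λ = 3 ± 5i (complex conjugate pair).
For λ=3+5i: an eigenvector is (-1,-1) - i(-3,-2) = (-1 + 3i, -1 + 2i).
A real fundamental pair from Re and Im of e^((3+5i)t)v: X_1 = e^(3t)(cos(5t)·(-1,-1) + sin(5t)·(-3,-2)), X_2 = e^(3t)(sin(5t)·(-1,-1) - cos(5t)·(-3,-2)).
General solution: K_1X_1 + K_2X_2.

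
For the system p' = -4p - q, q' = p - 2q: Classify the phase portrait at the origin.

stable improper node

A = [[-4,-1],[1,-2]]; det(A-λI) = λ^2 + 6λ + 9.
repeated λ = -3 with a single eigenvector.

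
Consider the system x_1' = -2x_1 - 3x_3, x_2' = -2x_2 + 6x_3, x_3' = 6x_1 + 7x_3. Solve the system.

x_1(t) = C_1e^(t) - C_2e^(4t), x_2(t) = -2C_1e^(t) + 2C_2e^(4t) + C_3e^(-2t), x_3(t) = -C_1e^(t) + 2C_2e^(4t)

Coefficient matrix A = [[-2, 0, -3], [0, -2, 6], [6, 0, 7]].
det(A - λI) = 0 gives eigenvalues λ = 1, 4, -2.
For λ=1: eigenvector (1,-2,-1).
For λ=4: eigenvector (-1,2,2).
For λ=-2: eigenvector (0,1,0).
General solution: C_1e^(t)(1,-2,-1) + C_2e^(4t)(-1,2,2) + C_3e^(-2t)(0,1,0).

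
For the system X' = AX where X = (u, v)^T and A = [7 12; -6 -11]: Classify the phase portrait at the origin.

A = [[7,12],[-6,-11]]; det(A-λI) = λ^2 + 4λ - 5.
λ = 1, -5: opposite signs.

saddle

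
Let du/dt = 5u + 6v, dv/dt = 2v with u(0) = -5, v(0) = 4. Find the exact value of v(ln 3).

36

A = [[5,6],[0,2]]; eigenvalues λ = 2, 5.
Eigenvectors: (2,-1) for λ=2, (-1,0) for λ=5.
From the initial condition, c_1 = -4, c_2 = -3.
v(ln 3) = (-4)(3^2)(-1) + (-3)(3^5)(0) = 36.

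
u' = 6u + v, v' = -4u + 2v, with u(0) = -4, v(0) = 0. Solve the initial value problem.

u(t) = -8te^(4t) - 4e^(4t), v(t) = 16te^(4t)

Coefficient matrix A = [[6, 1], [-4, 2]].
Characteristic polynomial det(A - λI) = λ^2 - 8λ + 16 = 0.
Single eigenvalue λ = 4 with algebraic multiplicity 2.
Eigenvector v = (-1,2); generalized eigenvector w with (A-λI)w=v is (-1,1).
General solution: e^(4t)[c_1·v + c_2·(t·v + w)].
Applying u(0)=-4, v(0)=0 gives c_1=-4, c_2=8.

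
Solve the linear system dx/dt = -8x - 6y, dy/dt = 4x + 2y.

Coefficient matrix A = [[-8, -6], [4, 2]].
Characteristic polynomial det(A - λI) = λ^2 + 6λ + 8 = 0.
Eigenvalues λ = -4, -2.
For λ=-4: (A-λI) row 1 is [-4, -6], so an eigenvector is (3, -2).
For λ=-2: (A-λI) row 1 is [-6, -6], so an eigenvector is (1, -1).
General solution: C_1e^(-4t)(3,-2) + C_2e^(-2t)(1,-1).

x(t) = 3C_1e^(-4t) + C_2e^(-2t), y(t) = -2C_1e^(-4t) - C_2e^(-2t)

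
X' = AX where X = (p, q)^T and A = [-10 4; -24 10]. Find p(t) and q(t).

p(t) = c_1e^(2t) - c_2e^(-2t), q(t) = 3c_1e^(2t) - 2c_2e^(-2t)

Coefficient matrix A = [[-10, 4], [-24, 10]].
Characteristic polynomial det(A - λI) = λ^2 - 4 = 0.
Eigenvalues λ = 2, -2.
For λ=2: (A-λI) row 1 is [-12, 4], so an eigenvector is (1, 3).
For λ=-2: (A-λI) row 1 is [-8, 4], so an eigenvector is (-1, -2).
General solution: c_1e^(2t)(1,3) + c_2e^(-2t)(-1,-2).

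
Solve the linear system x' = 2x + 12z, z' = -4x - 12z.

x(t) = -2c_1e^(-4t) - 3c_2e^(-6t), z(t) = c_1e^(-4t) + 2c_2e^(-6t)

Coefficient matrix A = [[2, 12], [-4, -12]].
Characteristic polynomial det(A - λI) = λ^2 + 10λ + 24 = 0.
Eigenvalues λ = -4, -6.
For λ=-4: (A-λI) row 1 is [6, 12], so an eigenvector is (-2, 1).
For λ=-6: (A-λI) row 1 is [8, 12], so an eigenvector is (-3, 2).
General solution: c_1e^(-4t)(-2,1) + c_2e^(-6t)(-3,2).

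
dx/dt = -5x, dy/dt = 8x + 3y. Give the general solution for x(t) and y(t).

x(t) = K_1e^(-5t), y(t) = -K_1e^(-5t) + K_2e^(3t)

Coefficient matrix A = [[-5, 0], [8, 3]].
Characteristic polynomial det(A - λI) = λ^2 + 2λ - 15 = 0.
Eigenvalues λ = -5, 3.
For λ=-5: (A-λI) row 2 is [8, 8], so an eigenvector is (1, -1).
For λ=3: (A-λI) row 1 is [-8, 0], so an eigenvector is (0, 1).
General solution: K_1e^(-5t)(1,-1) + K_2e^(3t)(0,1).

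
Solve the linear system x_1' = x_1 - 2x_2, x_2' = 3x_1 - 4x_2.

Coefficient matrix A = [[1, -2], [3, -4]].
Characteristic polynomial det(A - λI) = λ^2 + 3λ + 2 = 0.
Eigenvalues λ = -1, -2.
For λ=-1: (A-λI) row 1 is [2, -2], so an eigenvector is (1, 1).
For λ=-2: (A-λI) row 1 is [3, -2], so an eigenvector is (-2, -3).
General solution: c_1e^(-t)(1,1) + c_2e^(-2t)(-2,-3).

x_1(t) = c_1e^(-t) - 2c_2e^(-2t), x_2(t) = c_1e^(-t) - 3c_2e^(-2t)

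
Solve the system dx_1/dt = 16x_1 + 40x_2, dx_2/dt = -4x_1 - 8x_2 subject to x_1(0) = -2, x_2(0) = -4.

Coefficient matrix A = [[16, 40], [-4, -8]].
Characteristic polynomial det(A - λI) = λ^2 - 8λ + 32 = 0.
Eigenvalues λ = 4 ± 4i (complex conjugate pair).
For λ=4+4i: an eigenvector is (-1,0) - i(-3,1) = (-1 + 3i, 0 - i).
A real fundamental pair from Re and Im of e^((4+4i)t)v: X_1 = e^(4t)(cos(4t)·(-1,0) + sin(4t)·(-3,1)), X_2 = e^(4t)(sin(4t)·(-1,0) - cos(4t)·(-3,1)).
General solution: c_1X_1 + c_2X_2.
Applying x_1(0)=-2, x_2(0)=-4 gives c_1=14, c_2=4.

x_1(t) = -46e^(4t)sin(4t) - 2e^(4t)cos(4t), x_2(t) = 14e^(4t)sin(4t) - 4e^(4t)cos(4t)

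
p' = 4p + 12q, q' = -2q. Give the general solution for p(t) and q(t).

Coefficient matrix A = [[4, 12], [0, -2]].
Characteristic polynomial det(A - λI) = λ^2 - 2λ - 8 = 0.
Eigenvalues λ = 4, -2.
For λ=4: (A-λI) row 1 is [0, 12], so an eigenvector is (1, 0).
For λ=-2: (A-λI) row 1 is [6, 12], so an eigenvector is (2, -1).
General solution: K_1e^(4t)(1,0) + K_2e^(-2t)(2,-1).

p(t) = K_1e^(4t) + 2K_2e^(-2t), q(t) = -K_2e^(-2t)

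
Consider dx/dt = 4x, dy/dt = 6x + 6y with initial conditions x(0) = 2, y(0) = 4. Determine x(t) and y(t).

Coefficient matrix A = [[4, 0], [6, 6]].
Characteristic polynomial det(A - λI) = λ^2 - 10λ + 24 = 0.
Eigenvalues λ = 4, 6.
For λ=4: (A-λI) row 2 is [6, 2], so an eigenvector is (1, -3).
For λ=6: (A-λI) row 1 is [-2, 0], so an eigenvector is (0, -1).
General solution: c_1e^(4t)(1,-3) + c_2e^(6t)(0,-1).
Applying x(0)=2, y(0)=4 gives c_1=2, c_2=-10.

x(t) = 2e^(4t), y(t) = 10e^(6t) - 6e^(4t)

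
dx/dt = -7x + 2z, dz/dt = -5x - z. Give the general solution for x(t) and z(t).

Coefficient matrix A = [[-7, 2], [-5, -1]].
Characteristic polynomial det(A - λI) = λ^2 + 8λ + 17 = 0.
Eigenvalues λ = -4 ± i (complex conjugate pair).
For λ=-4+i: an eigenvector is (1,1) - i(-1,-2) = (1 + i, 1 + 2i).
A real fundamental pair from Re and Im of e^((-4+i)t)v: X_1 = e^(-4t)(cos(t)·(1,1) + sin(t)·(-1,-2)), X_2 = e^(-4t)(sin(t)·(1,1) - cos(t)·(-1,-2)).
General solution: K_1X_1 + K_2X_2.

x(t) = -K_1e^(-4t)sin(t) + K_1e^(-4t)cos(t) + K_2e^(-4t)sin(t) + K_2e^(-4t)cos(t), z(t) = -2K_1e^(-4t)sin(t) + K_1e^(-4t)cos(t) + K_2e^(-4t)sin(t) + 2K_2e^(-4t)cos(t)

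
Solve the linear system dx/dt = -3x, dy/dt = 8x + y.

x(t) = c_2e^(-3t), y(t) = c_1e^(t) - 2c_2e^(-3t)

Coefficient matrix A = [[-3, 0], [8, 1]].
Characteristic polynomial det(A - λI) = λ^2 + 2λ - 3 = 0.
Eigenvalues λ = 1, -3.
For λ=1: (A-λI) row 1 is [-4, 0], so an eigenvector is (0, 1).
For λ=-3: (A-λI) row 2 is [8, 4], so an eigenvector is (1, -2).
General solution: c_1e^(t)(0,1) + c_2e^(-3t)(1,-2).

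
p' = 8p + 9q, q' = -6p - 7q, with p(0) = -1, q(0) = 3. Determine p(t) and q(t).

Coefficient matrix A = [[8, 9], [-6, -7]].
Characteristic polynomial det(A - λI) = λ^2 - λ - 2 = 0.
Eigenvalues λ = 2, -1.
For λ=2: (A-λI) row 1 is [6, 9], so an eigenvector is (-3, 2).
For λ=-1: (A-λI) row 1 is [9, 9], so an eigenvector is (1, -1).
General solution: C_1e^(2t)(-3,2) + C_2e^(-t)(1,-1).
Applying p(0)=-1, q(0)=3 gives C_1=-2, C_2=-7.

p(t) = 6e^(2t) - 7e^(-t), q(t) = -4e^(2t) + 7e^(-t)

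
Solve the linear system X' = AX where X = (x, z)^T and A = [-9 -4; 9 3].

Coefficient matrix A = [[-9, -4], [9, 3]].
Characteristic polynomial det(A - λI) = λ^2 + 6λ + 9 = 0.
Single eigenvalue λ = -3 with algebraic multiplicity 2.
Eigenvector v = (2,-3); generalized eigenvector w with (A-λI)w=v is (-1,1).
General solution: e^(-3t)[K_1·v + K_2·(t·v + w)].

x(t) = 2K_1e^(-3t) + 2K_2te^(-3t) - K_2e^(-3t), z(t) = -3K_1e^(-3t) - 3K_2te^(-3t) + K_2e^(-3t)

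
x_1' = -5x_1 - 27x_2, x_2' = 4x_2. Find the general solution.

x_1(t) = 3C_1e^(4t) - C_2e^(-5t), x_2(t) = -C_1e^(4t)

Coefficient matrix A = [[-5, -27], [0, 4]].
Characteristic polynomial det(A - λI) = λ^2 + λ - 20 = 0.
Eigenvalues λ = 4, -5.
For λ=4: (A-λI) row 1 is [-9, -27], so an eigenvector is (3, -1).
For λ=-5: (A-λI) row 1 is [0, -27], so an eigenvector is (-1, 0).
General solution: C_1e^(4t)(3,-1) + C_2e^(-5t)(-1,0).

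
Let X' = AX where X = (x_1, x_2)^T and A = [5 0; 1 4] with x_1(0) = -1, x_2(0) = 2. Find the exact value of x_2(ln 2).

16

A = [[5,0],[1,4]]; eigenvalues λ = 5, 4.
Eigenvectors: (-1,-1) for λ=5, (0,1) for λ=4.
From the initial condition, c_1 = 1, c_2 = 3.
x_2(ln 2) = (1)(2^5)(-1) + (3)(2^4)(1) = 16.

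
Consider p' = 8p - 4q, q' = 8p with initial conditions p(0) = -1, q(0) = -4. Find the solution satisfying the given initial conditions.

Coefficient matrix A = [[8, -4], [8, 0]].
Characteristic polynomial det(A - λI) = λ^2 - 8λ + 32 = 0.
Eigenvalues λ = 4 ± 4i (complex conjugate pair).
For λ=4+4i: an eigenvector is (0,-1) - i(1,1) = (0 - i, -1 - i).
A real fundamental pair from Re and Im of e^((4+4i)t)v: X_1 = e^(4t)(cos(4t)·(0,-1) + sin(4t)·(1,1)), X_2 = e^(4t)(sin(4t)·(0,-1) - cos(4t)·(1,1)).
General solution: c_1X_1 + c_2X_2.
Applying p(0)=-1, q(0)=-4 gives c_1=3, c_2=1.

p(t) = 3e^(4t)sin(4t) - e^(4t)cos(4t), q(t) = 2e^(4t)sin(4t) - 4e^(4t)cos(4t)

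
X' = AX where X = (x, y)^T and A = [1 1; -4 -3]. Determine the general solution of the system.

Coefficient matrix A = [[1, 1], [-4, -3]].
Characteristic polynomial det(A - λI) = λ^2 + 2λ + 1 = 0.
Single eigenvalue λ = -1 with algebraic multiplicity 2.
Eigenvector v = (1,-2); generalized eigenvector w with (A-λI)w=v is (2,-3).
General solution: e^(-t)[K_1·v + K_2·(t·v + w)].

x(t) = K_1e^(-t) + K_2te^(-t) + 2K_2e^(-t), y(t) = -2K_1e^(-t) - 2K_2te^(-t) - 3K_2e^(-t)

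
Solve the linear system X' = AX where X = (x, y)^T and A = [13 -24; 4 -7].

Coefficient matrix A = [[13, -24], [4, -7]].
Characteristic polynomial det(A - λI) = λ^2 - 6λ + 5 = 0.
Eigenvalues λ = 1, 5.
For λ=1: (A-λI) row 1 is [12, -24], so an eigenvector is (2, 1).
For λ=5: (A-λI) row 1 is [8, -24], so an eigenvector is (-3, -1).
General solution: C_1e^(t)(2,1) + C_2e^(5t)(-3,-1).

x(t) = 2C_1e^(t) - 3C_2e^(5t), y(t) = C_1e^(t) - C_2e^(5t)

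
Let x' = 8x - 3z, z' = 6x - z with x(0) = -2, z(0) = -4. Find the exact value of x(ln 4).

-32

A = [[8,-3],[6,-1]]; eigenvalues λ = 5, 2.
Eigenvectors: (-1,-1) for λ=5, (1,2) for λ=2.
From the initial condition, c_1 = 0, c_2 = -2.
x(ln 4) = (0)(4^5)(-1) + (-2)(4^2)(1) = -32.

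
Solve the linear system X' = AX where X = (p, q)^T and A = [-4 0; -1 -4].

Coefficient matrix A = [[-4, 0], [-1, -4]].
Characteristic polynomial det(A - λI) = λ^2 + 8λ + 16 = 0.
Single eigenvalue λ = -4 with algebraic multiplicity 2.
Eigenvector v = (0,-1); generalized eigenvector w with (A-λI)w=v is (1,3).
General solution: e^(-4t)[K_1·v + K_2·(t·v + w)].

p(t) = K_2e^(-4t), q(t) = -K_1e^(-4t) - K_2te^(-4t) + 3K_2e^(-4t)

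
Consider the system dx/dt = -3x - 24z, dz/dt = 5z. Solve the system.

x(t) = -C_1e^(-3t) + 3C_2e^(5t), z(t) = -C_2e^(5t)

Coefficient matrix A = [[-3, -24], [0, 5]].
Characteristic polynomial det(A - λI) = λ^2 - 2λ - 15 = 0.
Eigenvalues λ = -3, 5.
For λ=-3: (A-λI) row 1 is [0, -24], so an eigenvector is (-1, 0).
For λ=5: (A-λI) row 1 is [-8, -24], so an eigenvector is (3, -1).
General solution: C_1e^(-3t)(-1,0) + C_2e^(5t)(3,-1).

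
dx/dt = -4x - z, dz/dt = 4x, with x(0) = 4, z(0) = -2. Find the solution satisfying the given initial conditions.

Coefficient matrix A = [[-4, -1], [4, 0]].
Characteristic polynomial det(A - λI) = λ^2 + 4λ + 4 = 0.
Single eigenvalue λ = -2 with algebraic multiplicity 2.
Eigenvector v = (1,-2); generalized eigenvector w with (A-λI)w=v is (1,-3).
General solution: e^(-2t)[K_1·v + K_2·(t·v + w)].
Applying x(0)=4, z(0)=-2 gives K_1=10, K_2=-6.

x(t) = -6te^(-2t) + 4e^(-2t), z(t) = 12te^(-2t) - 2e^(-2t)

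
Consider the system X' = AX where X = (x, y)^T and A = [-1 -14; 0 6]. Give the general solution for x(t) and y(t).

Coefficient matrix A = [[-1, -14], [0, 6]].
Characteristic polynomial det(A - λI) = λ^2 - 5λ - 6 = 0.
Eigenvalues λ = 6, -1.
For λ=6: (A-λI) row 1 is [-7, -14], so an eigenvector is (2, -1).
For λ=-1: (A-λI) row 1 is [0, -14], so an eigenvector is (-1, 0).
General solution: K_1e^(6t)(2,-1) + K_2e^(-t)(-1,0).

x(t) = 2K_1e^(6t) - K_2e^(-t), y(t) = -K_1e^(6t)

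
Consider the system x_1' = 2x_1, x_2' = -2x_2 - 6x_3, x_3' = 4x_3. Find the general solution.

Coefficient matrix A = [[2, 0, 0], [0, -2, -6], [0, 0, 4]].
det(A - λI) = 0 gives eigenvalues λ = 4, -2, 2.
For λ=4: eigenvector (0,-1,1).
For λ=-2: eigenvector (0,1,0).
For λ=2: eigenvector (1,0,0).
General solution: c_1e^(4t)(0,-1,1) + c_2e^(-2t)(0,1,0) + c_3e^(2t)(1,0,0).

x_1(t) = c_3e^(2t), x_2(t) = -c_1e^(4t) + c_2e^(-2t), x_3(t) = c_1e^(4t)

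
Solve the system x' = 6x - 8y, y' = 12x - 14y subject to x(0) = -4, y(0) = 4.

Coefficient matrix A = [[6, -8], [12, -14]].
Characteristic polynomial det(A - λI) = λ^2 + 8λ + 12 = 0.
Eigenvalues λ = -2, -6.
For λ=-2: (A-λI) row 1 is [8, -8], so an eigenvector is (-1, -1).
For λ=-6: (A-λI) row 1 is [12, -8], so an eigenvector is (-2, -3).
General solution: c_1e^(-2t)(-1,-1) + c_2e^(-6t)(-2,-3).
Applying x(0)=-4, y(0)=4 gives c_1=20, c_2=-8.

x(t) = -20e^(-2t) + 16e^(-6t), y(t) = -20e^(-2t) + 24e^(-6t)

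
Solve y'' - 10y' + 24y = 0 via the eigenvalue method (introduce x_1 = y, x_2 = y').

y(t) = C_1e^(6t) + C_2e^(4t)

Let x_1 = y, x_2 = y'. Then x_1' = x_2 and x_2' = -24x_1 + 10x_2.
A = [[0,1],[-24,10]]; det(A-λI) = λ^2 - 10λ + 24.
Eigenvalues λ = 6, 4 with eigenvectors (1,6), (1,4).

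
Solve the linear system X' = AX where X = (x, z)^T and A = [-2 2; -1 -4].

x(t) = -C_1e^(-3t)sin(t) + C_1e^(-3t)cos(t) + C_2e^(-3t)sin(t) + C_2e^(-3t)cos(t), z(t) = -C_1e^(-3t)cos(t) - C_2e^(-3t)sin(t)

Coefficient matrix A = [[-2, 2], [-1, -4]].
Characteristic polynomial det(A - λI) = λ^2 + 6λ + 10 = 0.
Eigenvalues λ = -3 ± i (complex conjugate pair).
For λ=-3+i: an eigenvector is (1,-1) - i(-1,0) = (1 + i, -1).
A real fundamental pair from Re and Im of e^((-3+i)t)v: X_1 = e^(-3t)(cos(t)·(1,-1) + sin(t)·(-1,0)), X_2 = e^(-3t)(sin(t)·(1,-1) - cos(t)·(-1,0)).
General solution: C_1X_1 + C_2X_2.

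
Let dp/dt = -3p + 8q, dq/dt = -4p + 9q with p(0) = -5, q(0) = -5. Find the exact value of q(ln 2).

-160

A = [[-3,8],[-4,9]]; eigenvalues λ = 5, 1.
Eigenvectors: (1,1) for λ=5, (-2,-1) for λ=1.
From the initial condition, c_1 = -5, c_2 = 0.
q(ln 2) = (-5)(2^5)(1) + (0)(2^1)(-1) = -160.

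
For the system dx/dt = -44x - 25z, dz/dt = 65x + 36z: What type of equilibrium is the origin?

stable spiral

A = [[-44,-25],[65,36]]; det(A-λI) = λ^2 + 8λ + 41.
λ = -4 ± 5i: negative real part.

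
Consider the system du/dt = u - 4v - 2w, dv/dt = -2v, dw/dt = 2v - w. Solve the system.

u(t) = K_1e^(t) + K_3e^(-t), v(t) = K_2e^(-2t), w(t) = -2K_2e^(-2t) + K_3e^(-t)

Coefficient matrix A = [[1, -4, -2], [0, -2, 0], [0, 2, -1]].
det(A - λI) = 0 gives eigenvalues λ = 1, -2, -1.
For λ=1: eigenvector (1,0,0).
For λ=-2: eigenvector (0,1,-2).
For λ=-1: eigenvector (1,0,1).
General solution: K_1e^(t)(1,0,0) + K_2e^(-2t)(0,1,-2) + K_3e^(-t)(1,0,1).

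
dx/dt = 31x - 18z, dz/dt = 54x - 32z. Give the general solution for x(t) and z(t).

x(t) = 2C_1e^(4t) - C_2e^(-5t), z(t) = 3C_1e^(4t) - 2C_2e^(-5t)

Coefficient matrix A = [[31, -18], [54, -32]].
Characteristic polynomial det(A - λI) = λ^2 + λ - 20 = 0.
Eigenvalues λ = 4, -5.
For λ=4: (A-λI) row 1 is [27, -18], so an eigenvector is (2, 3).
For λ=-5: (A-λI) row 1 is [36, -18], so an eigenvector is (-1, -2).
General solution: C_1e^(4t)(2,3) + C_2e^(-5t)(-1,-2).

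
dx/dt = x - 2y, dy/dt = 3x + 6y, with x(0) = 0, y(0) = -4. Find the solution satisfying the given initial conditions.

x(t) = 8e^(4t) - 8e^(3t), y(t) = -12e^(4t) + 8e^(3t)

Coefficient matrix A = [[1, -2], [3, 6]].
Characteristic polynomial det(A - λI) = λ^2 - 7λ + 12 = 0.
Eigenvalues λ = 4, 3.
For λ=4: (A-λI) row 1 is [-3, -2], so an eigenvector is (2, -3).
For λ=3: (A-λI) row 1 is [-2, -2], so an eigenvector is (-1, 1).
General solution: c_1e^(4t)(2,-3) + c_2e^(3t)(-1,1).
Applying x(0)=0, y(0)=-4 gives c_1=4, c_2=8.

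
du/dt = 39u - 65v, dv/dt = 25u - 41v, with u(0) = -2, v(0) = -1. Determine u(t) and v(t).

Coefficient matrix A = [[39, -65], [25, -41]].
Characteristic polynomial det(A - λI) = λ^2 + 2λ + 26 = 0.
Eigenvalues λ = -1 ± 5i (complex conjugate pair).
For λ=-1+5i: an eigenvector is (2,1) - i(3,2) = (2 - 3i, 1 - 2i).
A real fundamental pair from Re and Im of e^((-1+5i)t)v: X_1 = e^(-t)(cos(5t)·(2,1) + sin(5t)·(3,2)), X_2 = e^(-t)(sin(5t)·(2,1) - cos(5t)·(3,2)).
General solution: K_1X_1 + K_2X_2.
Applying u(0)=-2, v(0)=-1 gives K_1=-1, K_2=0.

u(t) = -3e^(-t)sin(5t) - 2e^(-t)cos(5t), v(t) = -2e^(-t)sin(5t) - e^(-t)cos(5t)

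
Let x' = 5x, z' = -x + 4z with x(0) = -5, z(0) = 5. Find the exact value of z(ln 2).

160

A = [[5,0],[-1,4]]; eigenvalues λ = 5, 4.
Eigenvectors: (1,-1) for λ=5, (0,-1) for λ=4.
From the initial condition, c_1 = -5, c_2 = 0.
z(ln 2) = (-5)(2^5)(-1) + (0)(2^4)(-1) = 160.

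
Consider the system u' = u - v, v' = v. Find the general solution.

u(t) = K_1e^(t) + K_2te^(t) - 2K_2e^(t), v(t) = -K_2e^(t)

Coefficient matrix A = [[1, -1], [0, 1]].
Characteristic polynomial det(A - λI) = λ^2 - 2λ + 1 = 0.
Single eigenvalue λ = 1 with algebraic multiplicity 2.
Eigenvector v = (1,0); generalized eigenvector w with (A-λI)w=v is (-2,-1).
General solution: e^(t)[K_1·v + K_2·(t·v + w)].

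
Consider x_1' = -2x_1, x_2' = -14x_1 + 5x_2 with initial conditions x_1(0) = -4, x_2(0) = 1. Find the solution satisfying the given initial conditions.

x_1(t) = -4e^(-2t), x_2(t) = 9e^(5t) - 8e^(-2t)

Coefficient matrix A = [[-2, 0], [-14, 5]].
Characteristic polynomial det(A - λI) = λ^2 - 3λ - 10 = 0.
Eigenvalues λ = -2, 5.
For λ=-2: (A-λI) row 2 is [-14, 7], so an eigenvector is (-1, -2).
For λ=5: (A-λI) row 1 is [-7, 0], so an eigenvector is (0, -1).
General solution: c_1e^(-2t)(-1,-2) + c_2e^(5t)(0,-1).
Applying x_1(0)=-4, x_2(0)=1 gives c_1=4, c_2=-9.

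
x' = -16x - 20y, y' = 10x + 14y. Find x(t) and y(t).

x(t) = -C_1e^(4t) + 2C_2e^(-6t), y(t) = C_1e^(4t) - C_2e^(-6t)

Coefficient matrix A = [[-16, -20], [10, 14]].
Characteristic polynomial det(A - λI) = λ^2 + 2λ - 24 = 0.
Eigenvalues λ = 4, -6.
For λ=4: (A-λI) row 1 is [-20, -20], so an eigenvector is (-1, 1).
For λ=-6: (A-λI) row 1 is [-10, -20], so an eigenvector is (2, -1).
General solution: C_1e^(4t)(-1,1) + C_2e^(-6t)(2,-1).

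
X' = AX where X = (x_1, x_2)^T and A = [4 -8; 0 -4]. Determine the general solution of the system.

Coefficient matrix A = [[4, -8], [0, -4]].
Characteristic polynomial det(A - λI) = λ^2 - 16 = 0.
Eigenvalues λ = -4, 4.
For λ=-4: (A-λI) row 1 is [8, -8], so an eigenvector is (1, 1).
For λ=4: (A-λI) row 1 is [0, -8], so an eigenvector is (-1, 0).
General solution: C_1e^(-4t)(1,1) + C_2e^(4t)(-1,0).

x_1(t) = C_1e^(-4t) - C_2e^(4t), x_2(t) = C_1e^(-4t)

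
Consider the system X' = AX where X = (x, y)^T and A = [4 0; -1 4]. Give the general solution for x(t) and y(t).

Coefficient matrix A = [[4, 0], [-1, 4]].
Characteristic polynomial det(A - λI) = λ^2 - 8λ + 16 = 0.
Single eigenvalue λ = 4 with algebraic multiplicity 2.
Eigenvector v = (0,1); generalized eigenvector w with (A-λI)w=v is (-1,-2).
General solution: e^(4t)[c_1·v + c_2·(t·v + w)].

x(t) = -c_2e^(4t), y(t) = c_1e^(4t) + c_2te^(4t) - 2c_2e^(4t)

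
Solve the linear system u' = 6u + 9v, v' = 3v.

u(t) = K_1e^(6t) + 3K_2e^(3t), v(t) = -K_2e^(3t)

Coefficient matrix A = [[6, 9], [0, 3]].
Characteristic polynomial det(A - λI) = λ^2 - 9λ + 18 = 0.
Eigenvalues λ = 6, 3.
For λ=6: (A-λI) row 1 is [0, 9], so an eigenvector is (1, 0).
For λ=3: (A-λI) row 1 is [3, 9], so an eigenvector is (3, -1).
General solution: K_1e^(6t)(1,0) + K_2e^(3t)(3,-1).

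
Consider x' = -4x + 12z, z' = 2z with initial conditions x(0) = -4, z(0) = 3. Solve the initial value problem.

x(t) = 6e^(2t) - 10e^(-4t), z(t) = 3e^(2t)

Coefficient matrix A = [[-4, 12], [0, 2]].
Characteristic polynomial det(A - λI) = λ^2 + 2λ - 8 = 0.
Eigenvalues λ = 2, -4.
For λ=2: (A-λI) row 1 is [-6, 12], so an eigenvector is (2, 1).
For λ=-4: (A-λI) row 1 is [0, 12], so an eigenvector is (1, 0).
General solution: K_1e^(2t)(2,1) + K_2e^(-4t)(1,0).
Applying x(0)=-4, z(0)=3 gives K_1=3, K_2=-10.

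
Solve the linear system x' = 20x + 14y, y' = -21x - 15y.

Coefficient matrix A = [[20, 14], [-21, -15]].
Characteristic polynomial det(A - λI) = λ^2 - 5λ - 6 = 0.
Eigenvalues λ = 6, -1.
For λ=6: (A-λI) row 1 is [14, 14], so an eigenvector is (1, -1).
For λ=-1: (A-λI) row 1 is [21, 14], so an eigenvector is (-2, 3).
General solution: C_1e^(6t)(1,-1) + C_2e^(-t)(-2,3).

x(t) = C_1e^(6t) - 2C_2e^(-t), y(t) = -C_1e^(6t) + 3C_2e^(-t)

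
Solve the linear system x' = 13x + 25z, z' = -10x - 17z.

Coefficient matrix A = [[13, 25], [-10, -17]].
Characteristic polynomial det(A - λI) = λ^2 + 4λ + 29 = 0.
Eigenvalues λ = -2 ± 5i (complex conjugate pair).
For λ=-2+5i: an eigenvector is (-2,1) - i(-1,1) = (-2 + i, 1 - i).
A real fundamental pair from Re and Im of e^((-2+5i)t)v: X_1 = e^(-2t)(cos(5t)·(-2,1) + sin(5t)·(-1,1)), X_2 = e^(-2t)(sin(5t)·(-2,1) - cos(5t)·(-1,1)).
General solution: c_1X_1 + c_2X_2.

x(t) = -c_1e^(-2t)sin(5t) - 2c_1e^(-2t)cos(5t) - 2c_2e^(-2t)sin(5t) + c_2e^(-2t)cos(5t), z(t) = c_1e^(-2t)sin(5t) + c_1e^(-2t)cos(5t) + c_2e^(-2t)sin(5t) - c_2e^(-2t)cos(5t)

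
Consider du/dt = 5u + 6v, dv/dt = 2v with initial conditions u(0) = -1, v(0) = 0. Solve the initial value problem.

Coefficient matrix A = [[5, 6], [0, 2]].
Characteristic polynomial det(A - λI) = λ^2 - 7λ + 10 = 0.
Eigenvalues λ = 2, 5.
For λ=2: (A-λI) row 1 is [3, 6], so an eigenvector is (-2, 1).
For λ=5: (A-λI) row 1 is [0, 6], so an eigenvector is (1, 0).
General solution: c_1e^(2t)(-2,1) + c_2e^(5t)(1,0).
Applying u(0)=-1, v(0)=0 gives c_1=0, c_2=-1.

u(t) = -e^(5t), v(t) = 0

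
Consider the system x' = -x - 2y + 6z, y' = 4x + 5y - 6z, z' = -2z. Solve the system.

x(t) = -2c_1e^(-2t) - c_2e^(t) - c_3e^(3t), y(t) = 2c_1e^(-2t) + c_2e^(t) + 2c_3e^(3t), z(t) = c_1e^(-2t)

Coefficient matrix A = [[-1, -2, 6], [4, 5, -6], [0, 0, -2]].
det(A - λI) = 0 gives eigenvalues λ = -2, 1, 3.
For λ=-2: eigenvector (-2,2,1).
For λ=1: eigenvector (-1,1,0).
For λ=3: eigenvector (-1,2,0).
General solution: c_1e^(-2t)(-2,2,1) + c_2e^(t)(-1,1,0) + c_3e^(3t)(-1,2,0).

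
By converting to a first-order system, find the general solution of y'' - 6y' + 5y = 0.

Let x_1 = y, x_2 = y'. Then x_1' = x_2 and x_2' = -5x_1 + 6x_2.
A = [[0,1],[-5,6]]; det(A-λI) = λ^2 - 6λ + 5.
Eigenvalues λ = 5, 1 with eigenvectors (1,5), (1,1).

y(t) = C_1e^(5t) + C_2e^(t)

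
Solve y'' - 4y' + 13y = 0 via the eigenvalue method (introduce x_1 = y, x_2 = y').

y(t) = C_1e^(2t)cos(3t) + C_2e^(2t)sin(3t)

Let x_1 = y, x_2 = y'. Then x_1' = x_2 and x_2' = -13x_1 + 4x_2.
A = [[0,1],[-13,4]]; det(A-λI) = λ^2 - 4λ + 13.
Eigenvalues λ = 2 ± 3i.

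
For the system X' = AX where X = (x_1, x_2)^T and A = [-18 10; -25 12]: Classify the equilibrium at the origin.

stable spiral

A = [[-18,10],[-25,12]]; det(A-λI) = λ^2 + 6λ + 34.
λ = -3 ± 5i: negative real part.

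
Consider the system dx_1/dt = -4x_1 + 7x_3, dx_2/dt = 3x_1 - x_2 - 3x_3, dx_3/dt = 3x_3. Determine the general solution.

x_1(t) = c_1e^(-4t) + c_2e^(3t), x_2(t) = -c_1e^(-4t) + c_3e^(-t), x_3(t) = c_2e^(3t)

Coefficient matrix A = [[-4, 0, 7], [3, -1, -3], [0, 0, 3]].
det(A - λI) = 0 gives eigenvalues λ = -4, 3, -1.
For λ=-4: eigenvector (1,-1,0).
For λ=3: eigenvector (1,0,1).
For λ=-1: eigenvector (0,1,0).
General solution: c_1e^(-4t)(1,-1,0) + c_2e^(3t)(1,0,1) + c_3e^(-t)(0,1,0).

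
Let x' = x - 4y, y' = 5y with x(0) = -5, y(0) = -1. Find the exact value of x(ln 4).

A = [[1,-4],[0,5]]; eigenvalues λ = 5, 1.
Eigenvectors: (1,-1) for λ=5, (-1,0) for λ=1.
From the initial condition, c_1 = 1, c_2 = 6.
x(ln 4) = (1)(4^5)(1) + (6)(4^1)(-1) = 1000.

1000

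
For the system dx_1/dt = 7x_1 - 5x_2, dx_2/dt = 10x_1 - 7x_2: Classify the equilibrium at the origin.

center

A = [[7,-5],[10,-7]]; det(A-λI) = λ^2 + 1.
λ = 0 ± i: zero real part.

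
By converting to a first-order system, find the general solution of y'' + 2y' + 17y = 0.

y(t) = c_1e^(-t)cos(4t) + c_2e^(-t)sin(4t)

Let x_1 = y, x_2 = y'. Then x_1' = x_2 and x_2' = -17x_1 - 2x_2.
A = [[0,1],[-17,-2]]; det(A-λI) = λ^2 + 2λ + 17.
Eigenvalues λ = -1 ± 4i.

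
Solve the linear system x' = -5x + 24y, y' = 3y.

Coefficient matrix A = [[-5, 24], [0, 3]].
Characteristic polynomial det(A - λI) = λ^2 + 2λ - 15 = 0.
Eigenvalues λ = 3, -5.
For λ=3: (A-λI) row 1 is [-8, 24], so an eigenvector is (3, 1).
For λ=-5: (A-λI) row 1 is [0, 24], so an eigenvector is (-1, 0).
General solution: K_1e^(3t)(3,1) + K_2e^(-5t)(-1,0).

x(t) = 3K_1e^(3t) - K_2e^(-5t), y(t) = K_1e^(3t)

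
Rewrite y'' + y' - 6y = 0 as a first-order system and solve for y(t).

y(t) = c_1e^(-3t) + c_2e^(2t)

Let x_1 = y, x_2 = y'. Then x_1' = x_2 and x_2' = 6x_1 - x_2.
A = [[0,1],[6,-1]]; det(A-λI) = λ^2 + λ - 6.
Eigenvalues λ = -3, 2 with eigenvectors (1,-3), (1,2).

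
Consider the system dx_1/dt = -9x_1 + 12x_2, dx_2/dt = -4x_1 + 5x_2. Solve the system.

Coefficient matrix A = [[-9, 12], [-4, 5]].
Characteristic polynomial det(A - λI) = λ^2 + 4λ + 3 = 0.
Eigenvalues λ = -3, -1.
For λ=-3: (A-λI) row 1 is [-6, 12], so an eigenvector is (-2, -1).
For λ=-1: (A-λI) row 1 is [-8, 12], so an eigenvector is (3, 2).
General solution: K_1e^(-3t)(-2,-1) + K_2e^(-t)(3,2).

x_1(t) = -2K_1e^(-3t) + 3K_2e^(-t), x_2(t) = -K_1e^(-3t) + 2K_2e^(-t)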